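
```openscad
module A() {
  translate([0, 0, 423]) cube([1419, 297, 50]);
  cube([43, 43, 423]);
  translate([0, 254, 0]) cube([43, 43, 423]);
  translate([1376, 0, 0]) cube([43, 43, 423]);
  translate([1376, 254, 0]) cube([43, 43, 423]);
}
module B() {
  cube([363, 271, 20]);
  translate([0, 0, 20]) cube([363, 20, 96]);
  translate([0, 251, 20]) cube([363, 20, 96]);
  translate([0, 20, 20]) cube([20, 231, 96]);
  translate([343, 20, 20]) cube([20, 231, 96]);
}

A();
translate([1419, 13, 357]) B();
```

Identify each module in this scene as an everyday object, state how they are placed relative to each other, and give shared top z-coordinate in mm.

Both tops at z = 473 mm.

A is a bench. B is an open box. The open box is beside the bench with their tops flush at z = 473. The shared top z-coordinate is 473 mm.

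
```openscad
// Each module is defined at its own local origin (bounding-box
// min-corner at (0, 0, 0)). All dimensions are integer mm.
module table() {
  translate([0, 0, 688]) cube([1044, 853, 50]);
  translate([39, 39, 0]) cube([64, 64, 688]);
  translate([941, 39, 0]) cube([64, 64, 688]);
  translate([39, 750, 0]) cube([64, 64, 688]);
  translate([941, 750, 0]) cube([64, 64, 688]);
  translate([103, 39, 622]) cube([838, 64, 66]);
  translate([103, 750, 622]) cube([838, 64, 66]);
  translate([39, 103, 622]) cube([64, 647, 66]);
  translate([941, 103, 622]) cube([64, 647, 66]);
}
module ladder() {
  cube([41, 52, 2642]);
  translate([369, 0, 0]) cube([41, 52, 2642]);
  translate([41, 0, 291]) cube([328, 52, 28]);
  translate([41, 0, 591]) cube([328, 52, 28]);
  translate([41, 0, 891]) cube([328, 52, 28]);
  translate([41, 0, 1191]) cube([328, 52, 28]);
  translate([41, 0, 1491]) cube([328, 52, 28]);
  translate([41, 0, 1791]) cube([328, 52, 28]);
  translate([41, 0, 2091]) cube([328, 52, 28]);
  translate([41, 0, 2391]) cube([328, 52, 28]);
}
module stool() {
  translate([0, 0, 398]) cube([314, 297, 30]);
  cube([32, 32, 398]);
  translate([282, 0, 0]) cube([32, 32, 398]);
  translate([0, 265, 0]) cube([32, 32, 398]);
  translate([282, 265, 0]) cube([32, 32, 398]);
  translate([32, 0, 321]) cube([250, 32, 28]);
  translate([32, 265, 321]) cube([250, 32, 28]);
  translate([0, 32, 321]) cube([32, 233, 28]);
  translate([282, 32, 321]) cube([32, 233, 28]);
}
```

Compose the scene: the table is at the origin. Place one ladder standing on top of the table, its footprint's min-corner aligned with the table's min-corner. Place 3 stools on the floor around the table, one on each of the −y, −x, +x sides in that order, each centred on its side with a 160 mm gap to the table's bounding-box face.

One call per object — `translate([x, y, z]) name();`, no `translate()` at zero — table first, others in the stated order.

table();
translate([0, 0, 738]) ladder();
translate([365, -457, 0]) stool();
translate([-474, 278, 0]) stool();
translate([1204, 278, 0]) stool();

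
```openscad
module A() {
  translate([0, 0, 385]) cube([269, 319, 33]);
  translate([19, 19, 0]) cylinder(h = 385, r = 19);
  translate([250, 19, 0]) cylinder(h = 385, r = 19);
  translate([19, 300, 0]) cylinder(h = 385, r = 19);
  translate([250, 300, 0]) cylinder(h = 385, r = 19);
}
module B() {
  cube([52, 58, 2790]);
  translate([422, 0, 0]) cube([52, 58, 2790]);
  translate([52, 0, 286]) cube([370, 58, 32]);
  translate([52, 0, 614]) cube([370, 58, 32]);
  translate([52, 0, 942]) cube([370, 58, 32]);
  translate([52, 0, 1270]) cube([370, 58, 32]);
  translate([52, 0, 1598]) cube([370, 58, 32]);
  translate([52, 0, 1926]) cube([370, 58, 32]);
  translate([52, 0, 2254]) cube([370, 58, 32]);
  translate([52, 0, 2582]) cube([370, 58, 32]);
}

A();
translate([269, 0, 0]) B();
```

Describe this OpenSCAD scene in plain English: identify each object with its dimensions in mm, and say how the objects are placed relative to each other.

A is a simple wooden stool: a rectangular seat 269 mm (x) by 319 mm (y), 33 mm thick, top face at z = 418 mm, on four round legs, each 38 mm in diameter. The legs rest on z = 0, each leg's axis is inset half a diameter from the nearest pair of seat edges (so the leg's bounding box is flush with the corner).

B is a straight ladder. Two 52×58 mm vertical rails, 2790 mm tall, stand 474 mm apart (outside-to-outside) with their front faces coplanar on the −y side. 8 rungs, each 58 mm deep and 32 mm tall, span between the inner faces of the rails, front faces flush with the rails. The lowest rung's underside is at z = 286 mm and rungs are spaced 328 mm apart (underside to underside).

The ladder is against the stool's +x side, with their −y faces flush.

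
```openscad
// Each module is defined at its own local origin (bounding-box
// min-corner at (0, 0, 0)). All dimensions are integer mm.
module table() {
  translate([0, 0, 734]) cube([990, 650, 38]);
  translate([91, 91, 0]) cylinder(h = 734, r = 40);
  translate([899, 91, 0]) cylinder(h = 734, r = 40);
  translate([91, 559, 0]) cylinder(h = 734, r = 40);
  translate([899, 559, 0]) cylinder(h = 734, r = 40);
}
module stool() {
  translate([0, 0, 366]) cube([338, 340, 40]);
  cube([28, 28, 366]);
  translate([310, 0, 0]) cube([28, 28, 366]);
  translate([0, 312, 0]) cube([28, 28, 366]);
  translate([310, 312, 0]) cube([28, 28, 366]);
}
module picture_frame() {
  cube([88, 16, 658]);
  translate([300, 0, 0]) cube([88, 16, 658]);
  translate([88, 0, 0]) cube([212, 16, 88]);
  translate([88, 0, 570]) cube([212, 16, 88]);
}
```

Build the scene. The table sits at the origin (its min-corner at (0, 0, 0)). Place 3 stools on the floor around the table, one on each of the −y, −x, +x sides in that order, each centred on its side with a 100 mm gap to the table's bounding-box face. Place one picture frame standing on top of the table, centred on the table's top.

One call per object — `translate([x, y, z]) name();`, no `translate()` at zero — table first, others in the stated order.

table();
translate([326, -440, 0]) stool();
translate([-438, 155, 0]) stool();
translate([1090, 155, 0]) stool();
translate([301, 317, 772]) picture_frame();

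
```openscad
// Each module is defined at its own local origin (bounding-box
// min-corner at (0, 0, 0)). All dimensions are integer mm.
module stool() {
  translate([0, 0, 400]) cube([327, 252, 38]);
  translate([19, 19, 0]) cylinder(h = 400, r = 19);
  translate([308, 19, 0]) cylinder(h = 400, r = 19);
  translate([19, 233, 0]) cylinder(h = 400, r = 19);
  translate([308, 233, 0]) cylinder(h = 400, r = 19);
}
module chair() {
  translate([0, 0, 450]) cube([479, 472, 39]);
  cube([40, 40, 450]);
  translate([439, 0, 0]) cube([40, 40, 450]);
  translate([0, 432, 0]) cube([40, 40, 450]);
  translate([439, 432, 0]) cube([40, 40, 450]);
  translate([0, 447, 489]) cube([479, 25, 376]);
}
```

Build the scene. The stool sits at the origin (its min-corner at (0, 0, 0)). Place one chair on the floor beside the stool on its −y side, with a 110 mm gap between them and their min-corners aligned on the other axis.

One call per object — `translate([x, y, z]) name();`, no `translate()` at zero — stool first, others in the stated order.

stool();
translate([0, -582, 0]) chair();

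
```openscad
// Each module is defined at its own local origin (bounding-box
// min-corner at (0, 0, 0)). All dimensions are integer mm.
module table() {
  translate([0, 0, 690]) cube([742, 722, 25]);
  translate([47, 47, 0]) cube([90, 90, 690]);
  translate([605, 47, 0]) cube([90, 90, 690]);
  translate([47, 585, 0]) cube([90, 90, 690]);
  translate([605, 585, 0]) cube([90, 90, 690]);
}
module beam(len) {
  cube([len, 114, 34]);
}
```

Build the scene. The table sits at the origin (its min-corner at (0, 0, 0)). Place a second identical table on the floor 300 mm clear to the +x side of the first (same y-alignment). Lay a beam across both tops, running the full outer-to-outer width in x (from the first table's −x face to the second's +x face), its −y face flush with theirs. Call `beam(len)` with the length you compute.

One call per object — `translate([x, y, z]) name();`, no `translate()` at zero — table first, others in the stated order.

table();
translate([1042, 0, 0]) table();
translate([0, 0, 715]) beam(1784);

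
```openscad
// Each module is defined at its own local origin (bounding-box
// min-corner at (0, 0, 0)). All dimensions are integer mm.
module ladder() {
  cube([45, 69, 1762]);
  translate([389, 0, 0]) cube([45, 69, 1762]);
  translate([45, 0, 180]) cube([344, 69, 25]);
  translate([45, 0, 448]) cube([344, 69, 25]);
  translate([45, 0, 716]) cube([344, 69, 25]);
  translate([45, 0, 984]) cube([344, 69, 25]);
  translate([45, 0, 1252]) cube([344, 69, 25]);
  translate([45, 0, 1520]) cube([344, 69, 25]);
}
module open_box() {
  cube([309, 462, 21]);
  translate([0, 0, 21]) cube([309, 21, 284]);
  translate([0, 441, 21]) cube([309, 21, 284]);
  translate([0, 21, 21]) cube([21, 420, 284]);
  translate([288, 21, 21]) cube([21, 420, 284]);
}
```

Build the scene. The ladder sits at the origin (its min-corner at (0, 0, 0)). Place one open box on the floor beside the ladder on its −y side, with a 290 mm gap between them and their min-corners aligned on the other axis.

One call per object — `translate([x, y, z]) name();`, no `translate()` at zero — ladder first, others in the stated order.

ladder();
translate([0, -752, 0]) open_box();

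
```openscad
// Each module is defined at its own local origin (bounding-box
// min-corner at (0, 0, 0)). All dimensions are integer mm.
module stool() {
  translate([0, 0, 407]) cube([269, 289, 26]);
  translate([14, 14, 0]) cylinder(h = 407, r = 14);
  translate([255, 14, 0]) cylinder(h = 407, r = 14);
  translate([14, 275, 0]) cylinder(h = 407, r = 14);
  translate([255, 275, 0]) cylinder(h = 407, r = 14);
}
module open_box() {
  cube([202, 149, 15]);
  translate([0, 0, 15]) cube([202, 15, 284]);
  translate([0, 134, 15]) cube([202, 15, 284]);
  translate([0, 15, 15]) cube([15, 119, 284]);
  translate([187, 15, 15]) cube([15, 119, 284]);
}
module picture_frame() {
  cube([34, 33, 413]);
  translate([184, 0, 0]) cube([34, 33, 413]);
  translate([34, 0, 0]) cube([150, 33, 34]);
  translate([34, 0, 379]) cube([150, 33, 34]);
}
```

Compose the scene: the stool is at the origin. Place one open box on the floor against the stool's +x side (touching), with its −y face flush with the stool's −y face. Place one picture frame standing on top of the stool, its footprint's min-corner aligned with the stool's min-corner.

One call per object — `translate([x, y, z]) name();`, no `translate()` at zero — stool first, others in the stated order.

stool();
translate([269, 0, 0]) open_box();
translate([0, 0, 433]) picture_frame();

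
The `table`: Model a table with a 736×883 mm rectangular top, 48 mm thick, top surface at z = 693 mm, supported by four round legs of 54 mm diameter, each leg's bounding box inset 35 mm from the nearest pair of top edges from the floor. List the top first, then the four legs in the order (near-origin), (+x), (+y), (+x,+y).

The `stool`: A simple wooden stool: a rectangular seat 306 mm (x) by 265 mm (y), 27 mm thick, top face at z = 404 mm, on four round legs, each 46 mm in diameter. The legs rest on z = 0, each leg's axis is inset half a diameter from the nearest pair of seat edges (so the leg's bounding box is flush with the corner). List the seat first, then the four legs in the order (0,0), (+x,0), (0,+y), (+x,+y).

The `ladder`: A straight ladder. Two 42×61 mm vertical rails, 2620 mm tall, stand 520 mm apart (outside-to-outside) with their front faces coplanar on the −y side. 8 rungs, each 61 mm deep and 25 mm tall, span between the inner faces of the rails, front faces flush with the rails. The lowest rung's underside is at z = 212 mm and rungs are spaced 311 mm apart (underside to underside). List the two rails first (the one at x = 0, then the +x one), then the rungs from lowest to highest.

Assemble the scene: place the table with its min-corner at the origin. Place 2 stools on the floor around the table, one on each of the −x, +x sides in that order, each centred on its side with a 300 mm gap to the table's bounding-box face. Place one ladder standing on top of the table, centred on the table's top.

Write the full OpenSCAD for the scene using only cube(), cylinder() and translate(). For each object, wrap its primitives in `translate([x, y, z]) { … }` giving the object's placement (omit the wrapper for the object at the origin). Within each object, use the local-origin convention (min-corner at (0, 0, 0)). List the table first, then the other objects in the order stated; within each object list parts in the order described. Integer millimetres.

translate([0, 0, 645]) cube([736, 883, 48]);
translate([62, 62, 0]) cylinder(h = 645, r = 27);
translate([674, 62, 0]) cylinder(h = 645, r = 27);
translate([62, 821, 0]) cylinder(h = 645, r = 27);
translate([674, 821, 0]) cylinder(h = 645, r = 27);
translate([-606, 309, 0]) {
  translate([0, 0, 377]) cube([306, 265, 27]);
  translate([23, 23, 0]) cylinder(h = 377, r = 23);
  translate([283, 23, 0]) cylinder(h = 377, r = 23);
  translate([23, 242, 0]) cylinder(h = 377, r = 23);
  translate([283, 242, 0]) cylinder(h = 377, r = 23);
}
translate([1036, 309, 0]) {
  translate([0, 0, 377]) cube([306, 265, 27]);
  translate([23, 23, 0]) cylinder(h = 377, r = 23);
  translate([283, 23, 0]) cylinder(h = 377, r = 23);
  translate([23, 242, 0]) cylinder(h = 377, r = 23);
  translate([283, 242, 0]) cylinder(h = 377, r = 23);
}
translate([108, 411, 693]) {
  cube([42, 61, 2620]);
  translate([478, 0, 0]) cube([42, 61, 2620]);
  translate([42, 0, 212]) cube([436, 61, 25]);
  translate([42, 0, 523]) cube([436, 61, 25]);
  translate([42, 0, 834]) cube([436, 61, 25]);
  translate([42, 0, 1145]) cube([436, 61, 25]);
  translate([42, 0, 1456]) cube([436, 61, 25]);
  translate([42, 0, 1767]) cube([436, 61, 25]);
  translate([42, 0, 2078]) cube([436, 61, 25]);
  translate([42, 0, 2389]) cube([436, 61, 25]);
}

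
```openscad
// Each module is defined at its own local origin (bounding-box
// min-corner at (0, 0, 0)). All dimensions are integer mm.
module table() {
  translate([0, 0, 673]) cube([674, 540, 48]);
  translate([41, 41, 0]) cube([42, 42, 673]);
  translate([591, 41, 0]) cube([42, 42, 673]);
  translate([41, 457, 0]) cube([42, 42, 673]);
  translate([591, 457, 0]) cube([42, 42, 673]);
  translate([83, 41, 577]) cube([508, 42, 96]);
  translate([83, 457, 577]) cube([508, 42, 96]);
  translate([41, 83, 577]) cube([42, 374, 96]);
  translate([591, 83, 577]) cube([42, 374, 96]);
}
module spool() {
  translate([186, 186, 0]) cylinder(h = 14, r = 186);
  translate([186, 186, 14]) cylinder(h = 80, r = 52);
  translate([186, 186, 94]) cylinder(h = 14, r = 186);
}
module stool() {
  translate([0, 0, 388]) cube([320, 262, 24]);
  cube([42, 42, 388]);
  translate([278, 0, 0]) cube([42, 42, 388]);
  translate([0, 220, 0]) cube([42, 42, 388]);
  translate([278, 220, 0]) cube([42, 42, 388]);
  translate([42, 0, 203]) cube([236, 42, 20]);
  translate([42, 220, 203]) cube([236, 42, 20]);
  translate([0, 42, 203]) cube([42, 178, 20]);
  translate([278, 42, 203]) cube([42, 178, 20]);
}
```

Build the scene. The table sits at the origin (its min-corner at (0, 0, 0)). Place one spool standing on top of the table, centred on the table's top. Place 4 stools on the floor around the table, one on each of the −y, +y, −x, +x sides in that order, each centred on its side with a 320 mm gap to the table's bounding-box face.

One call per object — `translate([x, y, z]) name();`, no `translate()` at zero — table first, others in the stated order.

table();
translate([151, 84, 721]) spool();
translate([177, -582, 0]) stool();
translate([177, 860, 0]) stool();
translate([-640, 139, 0]) stool();
translate([994, 139, 0]) stool();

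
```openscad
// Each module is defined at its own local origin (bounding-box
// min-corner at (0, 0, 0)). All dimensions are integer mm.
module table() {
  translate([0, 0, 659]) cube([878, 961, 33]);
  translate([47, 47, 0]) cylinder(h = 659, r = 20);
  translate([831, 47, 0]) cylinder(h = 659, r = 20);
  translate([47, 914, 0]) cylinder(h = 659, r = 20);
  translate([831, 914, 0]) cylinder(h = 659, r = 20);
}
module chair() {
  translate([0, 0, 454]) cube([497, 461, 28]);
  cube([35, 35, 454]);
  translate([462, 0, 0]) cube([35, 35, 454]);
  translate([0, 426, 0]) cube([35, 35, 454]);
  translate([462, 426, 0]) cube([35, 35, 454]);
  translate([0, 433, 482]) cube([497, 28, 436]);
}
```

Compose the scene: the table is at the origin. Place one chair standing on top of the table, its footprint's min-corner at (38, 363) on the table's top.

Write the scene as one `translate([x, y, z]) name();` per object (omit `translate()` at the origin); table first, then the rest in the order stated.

table();
translate([38, 363, 692]) chair();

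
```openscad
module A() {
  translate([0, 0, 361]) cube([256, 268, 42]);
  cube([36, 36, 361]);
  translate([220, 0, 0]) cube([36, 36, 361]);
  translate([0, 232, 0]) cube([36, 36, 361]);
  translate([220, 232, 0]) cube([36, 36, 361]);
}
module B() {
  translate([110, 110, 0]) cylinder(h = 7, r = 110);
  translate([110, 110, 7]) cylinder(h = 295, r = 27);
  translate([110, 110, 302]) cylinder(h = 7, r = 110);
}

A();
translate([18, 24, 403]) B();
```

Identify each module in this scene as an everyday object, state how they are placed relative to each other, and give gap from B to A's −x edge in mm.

A is a stool. B is a spool. The spool is on top of the stool, centred. The gap from the spool to the stool's −x edge is 18 mm.

The spool's min-x is at 18; the stool's min-x is 0; gap = 18 mm.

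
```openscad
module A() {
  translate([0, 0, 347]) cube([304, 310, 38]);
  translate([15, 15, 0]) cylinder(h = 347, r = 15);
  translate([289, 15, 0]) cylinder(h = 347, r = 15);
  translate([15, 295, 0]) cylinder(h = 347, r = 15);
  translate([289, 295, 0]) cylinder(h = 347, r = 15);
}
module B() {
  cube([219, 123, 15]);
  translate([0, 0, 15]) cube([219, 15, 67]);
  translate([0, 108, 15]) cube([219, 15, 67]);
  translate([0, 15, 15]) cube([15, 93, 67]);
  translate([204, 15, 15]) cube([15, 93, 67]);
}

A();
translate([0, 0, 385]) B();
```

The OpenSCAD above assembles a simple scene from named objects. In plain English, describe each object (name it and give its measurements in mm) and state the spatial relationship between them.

A is a four-legged stool. The seat is a 304×310×38 mm slab whose top surface is at z = 385 mm; four round legs, each 30 mm in diameter, run from the floor (z = 0) to the underside of the seat, each leg's axis is inset half a diameter from the nearest pair of seat edges (so the leg's bounding box is flush with the corner).

B is an open storage box with external size 219×123×82 mm and wall thickness 15 mm (the base is also 15 mm thick). The base covers the whole footprint; the four walls stand on the base, with the y-facing walls full-width and the x-facing walls fitting between their inner faces.

The open box is on top of the stool.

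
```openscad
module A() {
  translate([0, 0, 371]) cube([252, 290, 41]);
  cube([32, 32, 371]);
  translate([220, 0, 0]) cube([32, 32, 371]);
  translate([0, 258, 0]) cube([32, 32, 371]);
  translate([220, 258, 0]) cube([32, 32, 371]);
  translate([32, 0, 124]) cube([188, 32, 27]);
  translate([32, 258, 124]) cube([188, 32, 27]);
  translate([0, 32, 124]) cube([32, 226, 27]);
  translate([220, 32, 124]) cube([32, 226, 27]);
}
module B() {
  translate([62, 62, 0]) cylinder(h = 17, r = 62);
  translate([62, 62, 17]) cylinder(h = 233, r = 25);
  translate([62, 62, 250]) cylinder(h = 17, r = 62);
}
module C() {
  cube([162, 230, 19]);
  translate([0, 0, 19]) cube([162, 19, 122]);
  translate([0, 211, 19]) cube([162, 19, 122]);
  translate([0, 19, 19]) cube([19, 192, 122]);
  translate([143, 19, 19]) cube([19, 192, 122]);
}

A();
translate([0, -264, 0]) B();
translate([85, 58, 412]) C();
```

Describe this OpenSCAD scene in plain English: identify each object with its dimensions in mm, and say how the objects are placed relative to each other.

A is a four-legged stool. The seat is a 252×290×41 mm slab whose top surface is at z = 412 mm; four square legs, each 32×32 mm in cross-section, run from the floor (z = 0) to the underside of the seat, each flush with a corner of the seat. Four stretchers, 32 mm wide and 27 mm tall, connect adjacent legs with their undersides at z = 124 mm, each running between the inner faces of the legs it joins and aligned with the legs' outer faces on the other axis.

B is a spool: two coaxial disc flanges of radius 62 mm and thickness 17 mm, joined by a core cylinder of radius 25 mm and height 233 mm. The lower flange rests on z = 0 and the three cylinders share a vertical axis.

C is an open-topped rectangular box: outside dimensions 162×230×141 mm, with a uniform wall and base thickness of 19 mm. The base is a full 162×230 slab on the floor; four walls sit on top of the base. The front and back walls (the −y and +y sides) span the full width; the two side walls fit between them.

The spool is on the floor beside the stool on its −y side. The open box is on top of the stool.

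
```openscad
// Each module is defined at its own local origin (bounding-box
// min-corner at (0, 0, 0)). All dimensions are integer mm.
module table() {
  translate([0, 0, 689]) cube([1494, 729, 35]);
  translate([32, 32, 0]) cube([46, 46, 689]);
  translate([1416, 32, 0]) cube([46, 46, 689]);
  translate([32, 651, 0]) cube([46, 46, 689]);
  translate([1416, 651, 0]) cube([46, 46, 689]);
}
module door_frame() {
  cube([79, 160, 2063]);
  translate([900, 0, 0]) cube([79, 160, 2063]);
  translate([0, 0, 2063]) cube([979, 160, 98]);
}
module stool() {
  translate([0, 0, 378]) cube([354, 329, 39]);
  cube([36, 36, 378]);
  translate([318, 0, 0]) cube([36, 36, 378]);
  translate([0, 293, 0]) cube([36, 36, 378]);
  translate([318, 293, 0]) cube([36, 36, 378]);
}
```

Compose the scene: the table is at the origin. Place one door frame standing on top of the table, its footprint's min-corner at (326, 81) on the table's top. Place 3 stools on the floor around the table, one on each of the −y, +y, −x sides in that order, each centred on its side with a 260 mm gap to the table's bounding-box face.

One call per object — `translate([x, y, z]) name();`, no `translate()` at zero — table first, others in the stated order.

table();
translate([326, 81, 724]) door_frame();
translate([570, -589, 0]) stool();
translate([570, 989, 0]) stool();
translate([-614, 200, 0]) stool();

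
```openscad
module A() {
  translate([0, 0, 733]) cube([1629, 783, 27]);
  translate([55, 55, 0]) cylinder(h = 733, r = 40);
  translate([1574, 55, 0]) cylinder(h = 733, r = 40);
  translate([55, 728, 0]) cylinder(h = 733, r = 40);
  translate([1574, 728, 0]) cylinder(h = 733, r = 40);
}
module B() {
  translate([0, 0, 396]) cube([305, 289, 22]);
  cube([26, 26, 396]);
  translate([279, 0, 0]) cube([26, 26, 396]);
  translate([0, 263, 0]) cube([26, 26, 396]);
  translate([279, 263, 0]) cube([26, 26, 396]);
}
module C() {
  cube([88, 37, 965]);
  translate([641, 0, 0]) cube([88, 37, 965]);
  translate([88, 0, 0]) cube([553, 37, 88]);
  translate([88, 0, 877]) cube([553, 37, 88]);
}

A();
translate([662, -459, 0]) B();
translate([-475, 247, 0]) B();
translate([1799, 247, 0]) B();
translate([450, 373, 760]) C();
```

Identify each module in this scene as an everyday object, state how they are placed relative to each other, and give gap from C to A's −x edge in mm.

The picture frame's min-x is at 450; the table's min-x is 0; gap = 450 mm.

A is a table. B is a stool. C is a picture frame. Three stools sit around the table at the −y, −x, +x sides. The picture frame is on top of the table, centred. The gap from the picture frame to the table's −x edge is 450 mm.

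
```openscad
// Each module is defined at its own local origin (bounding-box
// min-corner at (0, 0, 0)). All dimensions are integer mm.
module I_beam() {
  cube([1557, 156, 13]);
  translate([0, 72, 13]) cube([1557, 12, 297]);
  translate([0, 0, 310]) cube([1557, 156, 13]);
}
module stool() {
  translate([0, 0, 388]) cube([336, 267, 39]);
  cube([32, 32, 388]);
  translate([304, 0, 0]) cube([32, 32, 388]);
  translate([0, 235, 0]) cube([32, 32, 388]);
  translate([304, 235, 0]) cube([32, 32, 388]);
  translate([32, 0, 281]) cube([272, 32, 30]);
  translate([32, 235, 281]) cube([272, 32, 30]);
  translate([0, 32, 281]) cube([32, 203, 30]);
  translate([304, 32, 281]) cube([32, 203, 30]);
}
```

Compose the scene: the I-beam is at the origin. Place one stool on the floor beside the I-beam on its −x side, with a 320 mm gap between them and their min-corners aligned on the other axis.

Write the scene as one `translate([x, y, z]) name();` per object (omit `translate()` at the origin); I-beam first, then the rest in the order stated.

I_beam();
translate([-656, 0, 0]) stool();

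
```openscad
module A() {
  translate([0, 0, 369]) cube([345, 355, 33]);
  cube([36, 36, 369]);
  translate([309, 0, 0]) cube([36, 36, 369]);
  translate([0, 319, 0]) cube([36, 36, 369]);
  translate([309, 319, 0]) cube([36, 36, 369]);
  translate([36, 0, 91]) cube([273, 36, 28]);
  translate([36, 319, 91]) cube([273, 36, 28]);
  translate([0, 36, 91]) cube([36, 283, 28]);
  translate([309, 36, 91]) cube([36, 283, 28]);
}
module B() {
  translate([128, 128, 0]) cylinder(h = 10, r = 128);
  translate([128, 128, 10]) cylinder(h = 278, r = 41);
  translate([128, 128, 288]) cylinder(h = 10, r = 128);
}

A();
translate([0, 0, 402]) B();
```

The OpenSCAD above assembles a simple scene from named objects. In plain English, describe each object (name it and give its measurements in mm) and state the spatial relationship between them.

A is a four-legged stool. The seat is a 345×355×33 mm slab whose top surface is at z = 402 mm; four square legs, each 36×36 mm in cross-section, run from the floor (z = 0) to the underside of the seat, each flush with a corner of the seat. Four stretchers, 36 mm wide and 28 mm tall, connect adjacent legs with their undersides at z = 91 mm, each running between the inner faces of the legs it joins and aligned with the legs' outer faces on the other axis.

B is a spool: two coaxial disc flanges of radius 128 mm and thickness 10 mm, joined by a core cylinder of radius 41 mm and height 278 mm. The lower flange rests on z = 0 and the three cylinders share a vertical axis.

The spool is on top of the stool.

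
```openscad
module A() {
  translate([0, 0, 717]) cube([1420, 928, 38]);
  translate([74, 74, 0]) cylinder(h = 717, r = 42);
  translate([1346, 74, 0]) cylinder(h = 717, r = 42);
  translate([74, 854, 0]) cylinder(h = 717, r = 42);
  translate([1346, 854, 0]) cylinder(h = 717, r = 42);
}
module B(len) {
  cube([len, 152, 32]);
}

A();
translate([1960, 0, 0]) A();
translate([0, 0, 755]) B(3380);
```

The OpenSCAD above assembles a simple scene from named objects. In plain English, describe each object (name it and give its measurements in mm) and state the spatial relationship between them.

A is a table with a 1420×928 mm rectangular top, 38 mm thick, top surface at z = 755 mm, supported by four round legs of 84 mm diameter, each leg's bounding box inset 32 mm from the nearest pair of top edges, running from the floor.

B is a rectangular beam 3380 mm long (x), 152 mm deep (y), 32 mm thick (z).

The beam spans the tops of two tables placed 540 mm apart, resting at z = 755 mm.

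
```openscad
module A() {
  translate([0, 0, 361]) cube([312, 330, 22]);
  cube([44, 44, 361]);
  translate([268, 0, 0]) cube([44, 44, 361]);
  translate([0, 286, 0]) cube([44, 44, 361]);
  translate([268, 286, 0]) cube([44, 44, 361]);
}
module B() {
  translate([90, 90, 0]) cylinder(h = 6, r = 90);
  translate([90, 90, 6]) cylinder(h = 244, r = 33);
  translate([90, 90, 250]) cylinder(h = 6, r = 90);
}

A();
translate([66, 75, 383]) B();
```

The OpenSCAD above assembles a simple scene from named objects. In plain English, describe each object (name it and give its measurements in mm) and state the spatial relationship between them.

A is a simple wooden stool: a rectangular seat 312 mm (x) by 330 mm (y), 22 mm thick, top face at z = 383 mm, on four square legs, each 44×44 mm in cross-section. The legs rest on z = 0, each flush with a corner of the seat.

B is a spool: two coaxial disc flanges of radius 90 mm and thickness 6 mm, joined by a core cylinder of radius 33 mm and height 244 mm. The lower flange rests on z = 0 and the three cylinders share a vertical axis.

The spool is on top of the stool, centred.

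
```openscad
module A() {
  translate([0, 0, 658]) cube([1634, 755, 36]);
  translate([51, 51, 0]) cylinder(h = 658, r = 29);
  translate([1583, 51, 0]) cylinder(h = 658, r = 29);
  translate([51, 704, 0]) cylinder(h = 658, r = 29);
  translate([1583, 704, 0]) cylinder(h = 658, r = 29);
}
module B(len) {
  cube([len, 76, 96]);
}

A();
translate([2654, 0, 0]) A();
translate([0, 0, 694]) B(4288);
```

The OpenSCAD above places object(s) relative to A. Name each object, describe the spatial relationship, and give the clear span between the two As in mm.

A is a table. B is a beam. A beam spans the tops of two tables. The clear span between the two tables is 1020 mm.

Second table starts at x = 2654; first ends at x = 1634; clear span = 2654 − 1634 = 1020 mm.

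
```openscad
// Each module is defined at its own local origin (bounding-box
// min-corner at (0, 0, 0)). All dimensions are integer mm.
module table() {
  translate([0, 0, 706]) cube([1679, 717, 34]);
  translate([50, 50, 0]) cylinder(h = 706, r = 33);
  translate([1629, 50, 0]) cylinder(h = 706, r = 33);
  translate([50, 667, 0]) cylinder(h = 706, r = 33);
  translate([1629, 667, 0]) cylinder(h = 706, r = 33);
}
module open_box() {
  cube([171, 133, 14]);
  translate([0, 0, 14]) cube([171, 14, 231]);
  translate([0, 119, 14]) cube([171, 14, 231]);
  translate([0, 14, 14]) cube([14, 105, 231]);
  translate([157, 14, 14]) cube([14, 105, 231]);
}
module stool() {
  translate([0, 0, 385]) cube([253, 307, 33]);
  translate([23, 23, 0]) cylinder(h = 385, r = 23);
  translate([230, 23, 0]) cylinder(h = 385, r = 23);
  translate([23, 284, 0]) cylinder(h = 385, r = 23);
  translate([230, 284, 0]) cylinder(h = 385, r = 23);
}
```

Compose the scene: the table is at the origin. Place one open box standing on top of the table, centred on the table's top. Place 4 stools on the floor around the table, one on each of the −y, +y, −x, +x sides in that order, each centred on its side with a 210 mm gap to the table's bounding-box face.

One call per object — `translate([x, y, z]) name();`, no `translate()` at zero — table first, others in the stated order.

table();
translate([754, 292, 740]) open_box();
translate([713, -517, 0]) stool();
translate([713, 927, 0]) stool();
translate([-463, 205, 0]) stool();
translate([1889, 205, 0]) stool();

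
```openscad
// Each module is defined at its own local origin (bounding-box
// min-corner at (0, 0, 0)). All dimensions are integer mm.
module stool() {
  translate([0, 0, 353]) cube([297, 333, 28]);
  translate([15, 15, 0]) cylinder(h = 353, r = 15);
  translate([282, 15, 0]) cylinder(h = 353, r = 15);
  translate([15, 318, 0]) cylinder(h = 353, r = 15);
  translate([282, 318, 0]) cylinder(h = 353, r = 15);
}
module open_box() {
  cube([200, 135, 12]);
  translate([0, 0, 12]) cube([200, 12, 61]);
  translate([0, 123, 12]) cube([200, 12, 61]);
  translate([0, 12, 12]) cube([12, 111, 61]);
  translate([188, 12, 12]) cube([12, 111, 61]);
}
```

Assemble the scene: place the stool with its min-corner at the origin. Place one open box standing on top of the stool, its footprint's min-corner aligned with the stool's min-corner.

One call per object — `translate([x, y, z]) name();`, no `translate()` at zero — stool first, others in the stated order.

stool();
translate([0, 0, 381]) open_box();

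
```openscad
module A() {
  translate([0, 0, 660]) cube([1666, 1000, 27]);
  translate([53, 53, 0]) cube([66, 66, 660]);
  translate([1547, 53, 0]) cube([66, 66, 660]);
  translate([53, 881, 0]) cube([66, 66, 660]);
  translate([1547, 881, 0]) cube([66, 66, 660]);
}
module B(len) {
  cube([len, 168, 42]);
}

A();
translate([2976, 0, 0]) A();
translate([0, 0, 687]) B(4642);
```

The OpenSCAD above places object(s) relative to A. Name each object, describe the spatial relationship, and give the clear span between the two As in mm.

Second table starts at x = 2976; first ends at x = 1666; clear span = 2976 − 1666 = 1310 mm.

A is a table. B is a beam. A beam spans the tops of two tables. The clear span between the two tables is 1310 mm.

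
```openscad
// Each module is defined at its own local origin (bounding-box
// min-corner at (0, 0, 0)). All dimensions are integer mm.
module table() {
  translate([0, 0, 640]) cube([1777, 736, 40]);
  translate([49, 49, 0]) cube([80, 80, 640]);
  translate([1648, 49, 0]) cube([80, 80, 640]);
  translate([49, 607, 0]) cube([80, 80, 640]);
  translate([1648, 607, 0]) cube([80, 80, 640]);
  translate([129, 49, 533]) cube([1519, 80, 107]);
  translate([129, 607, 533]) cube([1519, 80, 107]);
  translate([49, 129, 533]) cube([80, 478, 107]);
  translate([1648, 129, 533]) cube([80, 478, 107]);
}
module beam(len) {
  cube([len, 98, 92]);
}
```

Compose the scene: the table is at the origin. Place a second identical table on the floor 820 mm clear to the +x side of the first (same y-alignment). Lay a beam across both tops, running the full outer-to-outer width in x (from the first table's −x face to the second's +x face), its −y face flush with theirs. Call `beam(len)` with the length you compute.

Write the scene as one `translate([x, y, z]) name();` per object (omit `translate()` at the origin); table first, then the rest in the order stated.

table();
translate([2597, 0, 0]) table();
translate([0, 0, 680]) beam(4374);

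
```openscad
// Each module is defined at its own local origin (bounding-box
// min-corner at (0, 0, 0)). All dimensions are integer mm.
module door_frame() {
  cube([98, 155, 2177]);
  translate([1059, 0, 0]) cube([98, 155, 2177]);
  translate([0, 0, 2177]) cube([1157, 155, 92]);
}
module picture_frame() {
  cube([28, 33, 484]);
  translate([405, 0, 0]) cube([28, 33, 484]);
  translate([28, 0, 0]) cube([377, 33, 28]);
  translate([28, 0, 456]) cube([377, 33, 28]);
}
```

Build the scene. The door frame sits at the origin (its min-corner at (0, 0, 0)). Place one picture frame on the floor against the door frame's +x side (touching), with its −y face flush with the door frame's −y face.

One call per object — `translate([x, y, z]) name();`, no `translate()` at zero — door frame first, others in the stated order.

door_frame();
translate([1157, 0, 0]) picture_frame();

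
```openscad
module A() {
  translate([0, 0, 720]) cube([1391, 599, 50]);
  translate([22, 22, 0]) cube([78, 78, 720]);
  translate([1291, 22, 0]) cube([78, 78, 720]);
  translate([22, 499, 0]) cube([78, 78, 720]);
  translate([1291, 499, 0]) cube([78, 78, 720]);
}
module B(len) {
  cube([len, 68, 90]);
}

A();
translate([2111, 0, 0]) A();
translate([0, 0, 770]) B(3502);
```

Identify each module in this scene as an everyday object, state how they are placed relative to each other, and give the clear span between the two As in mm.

A is a table. B is a beam. A beam spans the tops of two tables. The clear span between the two tables is 720 mm.

Second table starts at x = 2111; first ends at x = 1391; clear span = 2111 − 1391 = 720 mm.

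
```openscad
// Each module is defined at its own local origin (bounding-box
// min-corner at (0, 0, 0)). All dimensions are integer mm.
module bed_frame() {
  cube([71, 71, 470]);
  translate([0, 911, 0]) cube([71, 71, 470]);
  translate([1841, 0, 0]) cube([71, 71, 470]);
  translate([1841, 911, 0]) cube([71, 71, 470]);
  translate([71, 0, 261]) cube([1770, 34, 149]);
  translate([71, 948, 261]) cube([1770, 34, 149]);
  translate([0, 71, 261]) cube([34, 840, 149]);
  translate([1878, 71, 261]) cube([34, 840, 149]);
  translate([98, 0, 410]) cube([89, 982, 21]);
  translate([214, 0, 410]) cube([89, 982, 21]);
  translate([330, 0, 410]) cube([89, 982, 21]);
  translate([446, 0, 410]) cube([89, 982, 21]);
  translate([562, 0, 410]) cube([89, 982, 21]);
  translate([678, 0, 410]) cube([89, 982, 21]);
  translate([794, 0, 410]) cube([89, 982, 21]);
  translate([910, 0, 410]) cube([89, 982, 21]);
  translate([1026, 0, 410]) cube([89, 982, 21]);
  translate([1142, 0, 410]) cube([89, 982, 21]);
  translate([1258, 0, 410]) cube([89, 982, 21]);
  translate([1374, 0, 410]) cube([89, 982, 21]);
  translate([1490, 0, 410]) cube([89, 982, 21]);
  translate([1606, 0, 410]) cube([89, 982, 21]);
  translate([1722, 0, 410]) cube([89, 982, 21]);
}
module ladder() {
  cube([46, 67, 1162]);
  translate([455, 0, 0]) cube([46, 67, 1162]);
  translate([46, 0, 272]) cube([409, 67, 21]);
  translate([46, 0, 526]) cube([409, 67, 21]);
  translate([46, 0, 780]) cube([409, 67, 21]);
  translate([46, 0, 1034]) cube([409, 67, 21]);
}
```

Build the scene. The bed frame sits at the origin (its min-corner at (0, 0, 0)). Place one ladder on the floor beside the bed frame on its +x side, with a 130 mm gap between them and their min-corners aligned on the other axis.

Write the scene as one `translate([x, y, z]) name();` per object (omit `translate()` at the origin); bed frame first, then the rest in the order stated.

bed_frame();
translate([2042, 0, 0]) ladder();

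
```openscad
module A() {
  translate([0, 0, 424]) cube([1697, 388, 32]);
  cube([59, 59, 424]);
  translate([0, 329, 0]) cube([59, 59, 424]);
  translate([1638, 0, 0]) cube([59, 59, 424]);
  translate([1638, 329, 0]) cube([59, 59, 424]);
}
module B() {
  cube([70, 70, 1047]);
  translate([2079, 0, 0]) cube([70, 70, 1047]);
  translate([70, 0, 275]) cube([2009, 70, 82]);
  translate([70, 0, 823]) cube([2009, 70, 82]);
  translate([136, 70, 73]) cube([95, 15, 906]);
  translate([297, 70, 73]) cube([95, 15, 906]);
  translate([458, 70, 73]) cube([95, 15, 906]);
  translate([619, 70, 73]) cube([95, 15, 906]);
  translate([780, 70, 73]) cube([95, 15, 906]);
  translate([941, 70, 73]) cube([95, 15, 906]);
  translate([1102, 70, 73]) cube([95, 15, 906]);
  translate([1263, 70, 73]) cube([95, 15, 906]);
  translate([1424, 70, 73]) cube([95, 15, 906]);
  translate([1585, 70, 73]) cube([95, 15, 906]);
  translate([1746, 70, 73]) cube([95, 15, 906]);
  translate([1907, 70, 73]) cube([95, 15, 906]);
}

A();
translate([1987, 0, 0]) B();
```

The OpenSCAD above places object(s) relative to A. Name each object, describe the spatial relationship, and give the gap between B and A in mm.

A is a bench. B is a fence section. The fence section is on the floor beside the bench on its +x side. The gap between the fence section and the bench is 290 mm.

The fence section's nearest face is 290 mm from the bench's +x face.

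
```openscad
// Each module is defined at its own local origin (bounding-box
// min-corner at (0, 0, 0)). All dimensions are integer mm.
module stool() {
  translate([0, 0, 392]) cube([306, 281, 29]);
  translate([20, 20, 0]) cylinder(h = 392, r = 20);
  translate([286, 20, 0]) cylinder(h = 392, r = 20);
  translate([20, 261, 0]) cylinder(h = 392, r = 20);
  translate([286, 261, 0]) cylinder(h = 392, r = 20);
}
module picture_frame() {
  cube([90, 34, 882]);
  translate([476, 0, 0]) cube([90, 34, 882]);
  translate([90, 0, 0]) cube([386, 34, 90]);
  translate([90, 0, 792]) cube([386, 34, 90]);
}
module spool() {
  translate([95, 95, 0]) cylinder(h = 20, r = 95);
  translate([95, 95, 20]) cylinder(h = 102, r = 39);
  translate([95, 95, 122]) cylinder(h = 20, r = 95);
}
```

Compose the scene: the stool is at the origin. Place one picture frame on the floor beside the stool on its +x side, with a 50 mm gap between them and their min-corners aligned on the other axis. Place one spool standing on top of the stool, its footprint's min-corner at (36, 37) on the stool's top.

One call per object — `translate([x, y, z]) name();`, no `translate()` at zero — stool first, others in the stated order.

stool();
translate([356, 0, 0]) picture_frame();
translate([36, 37, 421]) spool();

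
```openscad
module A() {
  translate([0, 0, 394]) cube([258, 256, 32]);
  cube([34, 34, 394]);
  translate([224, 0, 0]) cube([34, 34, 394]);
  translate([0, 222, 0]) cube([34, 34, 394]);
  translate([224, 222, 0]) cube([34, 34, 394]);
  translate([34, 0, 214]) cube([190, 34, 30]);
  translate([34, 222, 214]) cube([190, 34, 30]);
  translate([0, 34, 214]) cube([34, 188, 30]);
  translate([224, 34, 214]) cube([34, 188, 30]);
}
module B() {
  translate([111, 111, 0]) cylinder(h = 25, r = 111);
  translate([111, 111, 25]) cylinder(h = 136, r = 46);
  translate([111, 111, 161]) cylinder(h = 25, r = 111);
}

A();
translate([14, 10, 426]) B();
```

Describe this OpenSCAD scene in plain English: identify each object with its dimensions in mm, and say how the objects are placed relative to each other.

A is a four-legged stool. The seat is 258×256 mm, 32 mm thick, top at z = 426 mm. It stands on four square legs, each 34×34 mm in cross-section, from z = 0 to the seat underside, each flush with a corner of the seat. Four stretchers, 34 mm wide and 30 mm tall, connect adjacent legs with their undersides at z = 214 mm, each running between the inner faces of the legs it joins and aligned with the legs' outer faces on the other axis.

B is a spool: two coaxial disc flanges of radius 111 mm and thickness 25 mm, joined by a core cylinder of radius 46 mm and height 136 mm. The lower flange rests on z = 0 and the three cylinders share a vertical axis.

The spool is on top of the stool.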